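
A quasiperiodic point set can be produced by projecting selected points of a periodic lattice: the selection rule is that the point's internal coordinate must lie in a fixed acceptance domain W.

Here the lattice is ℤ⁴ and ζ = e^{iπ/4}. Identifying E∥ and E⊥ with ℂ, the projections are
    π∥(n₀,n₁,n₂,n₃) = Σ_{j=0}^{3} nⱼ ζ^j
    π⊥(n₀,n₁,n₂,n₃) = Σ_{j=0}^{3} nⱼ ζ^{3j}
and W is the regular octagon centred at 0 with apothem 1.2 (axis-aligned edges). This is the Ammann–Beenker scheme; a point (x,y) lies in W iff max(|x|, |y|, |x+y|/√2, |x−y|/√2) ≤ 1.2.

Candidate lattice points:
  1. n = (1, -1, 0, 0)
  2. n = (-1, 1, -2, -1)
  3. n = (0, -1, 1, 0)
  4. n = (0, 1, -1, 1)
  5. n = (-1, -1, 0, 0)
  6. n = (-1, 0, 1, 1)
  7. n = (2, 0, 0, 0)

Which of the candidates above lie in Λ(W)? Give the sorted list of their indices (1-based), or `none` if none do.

Internal map: ζ^{3j} for j=0..3 gives (1,0), (−√2/2,√2/2), (0,−1), (√2/2,√2/2).
candidate 1: n = (1, -1, 0, 0) → π⊥ ≈ (+1.7071, -0.7071); max(|x|,|y|,|x±y|/√2) = 1.7071 > 1.2 ⇒ ∉ W
candidate 2: n = (-1, 1, -2, -1) → π⊥ ≈ (-2.4142, +2.0000); max(|x|,|y|,|x±y|/√2) = 3.1213 > 1.2 ⇒ ∉ W
candidate 3: n = (0, -1, 1, 0) → π⊥ ≈ (+0.7071, -1.7071); max(|x|,|y|,|x±y|/√2) = 1.7071 > 1.2 ⇒ ∉ W
candidate 4: n = (0, 1, -1, 1) → π⊥ ≈ (+0.0000, +2.4142); max(|x|,|y|,|x±y|/√2) = 2.4142 > 1.2 ⇒ ∉ W
candidate 5: n = (-1, -1, 0, 0) → π⊥ ≈ (-0.2929, -0.7071); max(|x|,|y|,|x±y|/√2) = 0.7071 ≤ 1.2 ⇒ ∈ W
candidate 6: n = (-1, 0, 1, 1) → π⊥ ≈ (-0.2929, -0.2929); max(|x|,|y|,|x±y|/√2) = 0.4142 ≤ 1.2 ⇒ ∈ W
candidate 7: n = (2, 0, 0, 0) → π⊥ ≈ (+2.0000, +0.0000); max(|x|,|y|,|x±y|/√2) = 2.0000 > 1.2 ⇒ ∉ W

5, 6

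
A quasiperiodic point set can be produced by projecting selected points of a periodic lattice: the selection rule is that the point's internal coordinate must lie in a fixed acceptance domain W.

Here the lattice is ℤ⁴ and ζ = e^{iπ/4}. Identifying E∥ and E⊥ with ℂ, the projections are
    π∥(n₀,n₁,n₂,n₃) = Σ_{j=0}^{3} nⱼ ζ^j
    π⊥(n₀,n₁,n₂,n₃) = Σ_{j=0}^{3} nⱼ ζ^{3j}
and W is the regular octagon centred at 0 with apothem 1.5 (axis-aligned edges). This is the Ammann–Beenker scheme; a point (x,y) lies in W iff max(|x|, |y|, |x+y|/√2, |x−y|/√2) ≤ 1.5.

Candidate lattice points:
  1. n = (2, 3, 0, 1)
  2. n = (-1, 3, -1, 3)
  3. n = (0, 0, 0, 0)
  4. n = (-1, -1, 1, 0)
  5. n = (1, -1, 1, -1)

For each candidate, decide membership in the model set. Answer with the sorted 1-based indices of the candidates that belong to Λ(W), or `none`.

3

With ζ = e^{iπ/4} the internal vectors are ζ^0,ζ^3,ζ^6,ζ^9.
#1 (2, 3, 0, 1): internal (0.5858, 2.8284); octagon support 2.8284 vs apothem 1.5 → ∉ W
#2 (-1, 3, -1, 3): internal (-1.0000, 5.2426); octagon support 5.2426 vs apothem 1.5 → ∉ W
#3 (0, 0, 0, 0): internal (0.0000, 0.0000); octagon support 0.0000 vs apothem 1.5 → ∈ W
#4 (-1, -1, 1, 0): internal (-0.2929, -1.7071); octagon support 1.7071 vs apothem 1.5 → ∉ W
#5 (1, -1, 1, -1): internal (1.0000, -2.4142); octagon support 2.4142 vs apothem 1.5 → ∉ W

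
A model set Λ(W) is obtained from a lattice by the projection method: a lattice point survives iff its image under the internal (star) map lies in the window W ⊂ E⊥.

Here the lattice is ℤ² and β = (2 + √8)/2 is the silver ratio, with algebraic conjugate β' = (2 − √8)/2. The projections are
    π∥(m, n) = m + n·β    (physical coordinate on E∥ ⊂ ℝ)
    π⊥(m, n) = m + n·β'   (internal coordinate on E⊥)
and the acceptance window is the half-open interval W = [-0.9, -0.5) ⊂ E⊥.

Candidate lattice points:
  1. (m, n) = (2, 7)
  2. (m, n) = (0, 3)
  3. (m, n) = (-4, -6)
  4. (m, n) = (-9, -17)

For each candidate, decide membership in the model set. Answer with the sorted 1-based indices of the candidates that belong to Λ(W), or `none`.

1

Compute β' = (2−√8)/2 = -0.414214, so π⊥(m,n) = m -0.414214·n.
#1 (2,7): internal coord 2 + (7)·β' = -0.899495; -0.899495 ∈ [-0.9, -0.5) → IN Λ
#2 (0,3): internal coord 0 + (3)·β' = -1.242641; -1.242641 ∉ [-0.9, -0.5) → out
#3 (-4,-6): internal coord -4 + (-6)·β' = -1.514719; -1.514719 ∉ [-0.9, -0.5) → out
#4 (-9,-17): internal coord -9 + (-17)·β' = -1.958369; -1.958369 ∉ [-0.9, -0.5) → out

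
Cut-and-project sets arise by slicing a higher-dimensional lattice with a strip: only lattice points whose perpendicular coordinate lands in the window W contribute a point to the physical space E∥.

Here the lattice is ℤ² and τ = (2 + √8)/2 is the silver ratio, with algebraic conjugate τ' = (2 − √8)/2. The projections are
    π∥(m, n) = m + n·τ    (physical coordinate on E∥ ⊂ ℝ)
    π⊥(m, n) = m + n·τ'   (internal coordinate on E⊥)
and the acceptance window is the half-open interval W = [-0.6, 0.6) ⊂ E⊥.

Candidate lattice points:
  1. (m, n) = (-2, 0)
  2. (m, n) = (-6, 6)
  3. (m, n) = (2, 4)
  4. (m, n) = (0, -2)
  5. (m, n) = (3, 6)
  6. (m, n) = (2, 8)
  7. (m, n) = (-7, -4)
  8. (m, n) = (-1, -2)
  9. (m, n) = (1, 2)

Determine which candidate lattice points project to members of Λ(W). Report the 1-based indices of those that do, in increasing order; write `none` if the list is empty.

Numerically τ ≈ 2.4142 and τ' = −1/τ ≈ -0.4142.
#1 (-2,0): internal coord -2 + (0)·τ' = -2.0000; -2.0000 ∉ [-0.6, 0.6) → out
#2 (-6,6): internal coord -6 + (6)·τ' = -8.4853; -8.4853 ∉ [-0.6, 0.6) → out
#3 (2,4): internal coord 2 + (4)·τ' = +0.3431; +0.3431 ∈ [-0.6, 0.6) → IN Λ
#4 (0,-2): internal coord 0 + (-2)·τ' = +0.8284; +0.8284 ∉ [-0.6, 0.6) → out
#5 (3,6): internal coord 3 + (6)·τ' = +0.5147; +0.5147 ∈ [-0.6, 0.6) → IN Λ
#6 (2,8): internal coord 2 + (8)·τ' = -1.3137; -1.3137 ∉ [-0.6, 0.6) → out
#7 (-7,-4): internal coord -7 + (-4)·τ' = -5.3431; -5.3431 ∉ [-0.6, 0.6) → out
#8 (-1,-2): internal coord -1 + (-2)·τ' = -0.1716; -0.1716 ∈ [-0.6, 0.6) → IN Λ
#9 (1,2): internal coord 1 + (2)·τ' = +0.1716; +0.1716 ∈ [-0.6, 0.6) → IN Λ

3, 5, 8, 9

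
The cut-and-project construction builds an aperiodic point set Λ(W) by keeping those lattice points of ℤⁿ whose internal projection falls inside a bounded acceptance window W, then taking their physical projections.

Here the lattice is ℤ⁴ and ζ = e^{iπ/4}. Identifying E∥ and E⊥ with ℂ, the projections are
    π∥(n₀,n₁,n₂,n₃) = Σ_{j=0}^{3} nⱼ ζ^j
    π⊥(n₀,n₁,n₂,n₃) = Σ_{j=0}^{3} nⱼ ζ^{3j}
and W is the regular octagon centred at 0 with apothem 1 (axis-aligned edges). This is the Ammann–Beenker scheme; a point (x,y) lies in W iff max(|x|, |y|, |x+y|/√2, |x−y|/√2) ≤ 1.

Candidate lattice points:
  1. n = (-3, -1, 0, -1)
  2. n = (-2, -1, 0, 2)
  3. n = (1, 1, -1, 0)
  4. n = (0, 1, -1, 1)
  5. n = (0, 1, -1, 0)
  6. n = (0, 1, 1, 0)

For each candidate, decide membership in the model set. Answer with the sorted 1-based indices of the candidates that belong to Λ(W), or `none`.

2, 6

Internal map: ζ^{3j} for j=0..3 gives (1,0), (−√2/2,√2/2), (0,−1), (√2/2,√2/2).
candidate 1: n = (-3, -1, 0, -1) → π⊥ ≈ (-3.0000, -1.4142); max(|x|,|y|,|x±y|/√2) = 3.1213 > 1 ⇒ ∉ W
candidate 2: n = (-2, -1, 0, 2) → π⊥ ≈ (+0.1213, +0.7071); max(|x|,|y|,|x±y|/√2) = 0.7071 ≤ 1 ⇒ ∈ W
candidate 3: n = (1, 1, -1, 0) → π⊥ ≈ (+0.2929, +1.7071); max(|x|,|y|,|x±y|/√2) = 1.7071 > 1 ⇒ ∉ W
candidate 4: n = (0, 1, -1, 1) → π⊥ ≈ (+0.0000, +2.4142); max(|x|,|y|,|x±y|/√2) = 2.4142 > 1 ⇒ ∉ W
candidate 5: n = (0, 1, -1, 0) → π⊥ ≈ (-0.7071, +1.7071); max(|x|,|y|,|x±y|/√2) = 1.7071 > 1 ⇒ ∉ W
candidate 6: n = (0, 1, 1, 0) → π⊥ ≈ (-0.7071, -0.2929); max(|x|,|y|,|x±y|/√2) = 0.7071 ≤ 1 ⇒ ∈ W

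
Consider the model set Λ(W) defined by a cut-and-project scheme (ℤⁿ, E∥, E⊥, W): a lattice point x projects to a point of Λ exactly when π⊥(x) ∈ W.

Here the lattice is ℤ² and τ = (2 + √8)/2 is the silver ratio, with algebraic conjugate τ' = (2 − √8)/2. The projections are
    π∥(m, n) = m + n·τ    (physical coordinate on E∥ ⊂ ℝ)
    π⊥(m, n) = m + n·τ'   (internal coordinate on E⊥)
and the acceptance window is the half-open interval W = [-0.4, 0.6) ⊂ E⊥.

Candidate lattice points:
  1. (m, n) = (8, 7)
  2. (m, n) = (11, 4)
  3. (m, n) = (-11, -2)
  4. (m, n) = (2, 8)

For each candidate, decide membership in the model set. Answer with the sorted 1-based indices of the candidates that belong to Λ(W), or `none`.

none

Compute τ' = (2−√8)/2 = -0.414214, so π⊥(m,n) = m -0.414214·n.
[1] lift (8,7): star map gives 5.100505; window check -0.4 ≤ 5.100505 < 0.6 is false → out
[2] lift (11,4): star map gives 9.343146; window check -0.4 ≤ 9.343146 < 0.6 is false → out
[3] lift (-11,-2): star map gives -10.171573; window check -0.4 ≤ -10.171573 < 0.6 is false → out
[4] lift (2,8): star map gives -1.313708; window check -0.4 ≤ -1.313708 < 0.6 is false → out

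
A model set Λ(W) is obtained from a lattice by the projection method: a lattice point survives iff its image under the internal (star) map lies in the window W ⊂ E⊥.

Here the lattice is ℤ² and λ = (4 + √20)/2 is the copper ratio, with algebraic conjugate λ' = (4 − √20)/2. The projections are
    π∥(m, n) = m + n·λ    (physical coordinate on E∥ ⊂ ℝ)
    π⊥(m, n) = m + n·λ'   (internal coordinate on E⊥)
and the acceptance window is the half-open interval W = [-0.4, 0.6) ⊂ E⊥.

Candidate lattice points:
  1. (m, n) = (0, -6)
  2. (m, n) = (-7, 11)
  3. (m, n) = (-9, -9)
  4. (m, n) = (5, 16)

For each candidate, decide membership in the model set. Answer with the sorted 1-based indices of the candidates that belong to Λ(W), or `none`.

Numerically λ ≈ 4.2361 and λ' = −1/λ ≈ -0.2361.
#1 (0,-6): internal coord 0 + (-6)·λ' = +1.4164; +1.4164 ∉ [-0.4, 0.6) → out
#2 (-7,11): internal coord -7 + (11)·λ' = -9.5967; -9.5967 ∉ [-0.4, 0.6) → out
#3 (-9,-9): internal coord -9 + (-9)·λ' = -6.8754; -6.8754 ∉ [-0.4, 0.6) → out
#4 (5,16): internal coord 5 + (16)·λ' = +1.2229; +1.2229 ∉ [-0.4, 0.6) → out

none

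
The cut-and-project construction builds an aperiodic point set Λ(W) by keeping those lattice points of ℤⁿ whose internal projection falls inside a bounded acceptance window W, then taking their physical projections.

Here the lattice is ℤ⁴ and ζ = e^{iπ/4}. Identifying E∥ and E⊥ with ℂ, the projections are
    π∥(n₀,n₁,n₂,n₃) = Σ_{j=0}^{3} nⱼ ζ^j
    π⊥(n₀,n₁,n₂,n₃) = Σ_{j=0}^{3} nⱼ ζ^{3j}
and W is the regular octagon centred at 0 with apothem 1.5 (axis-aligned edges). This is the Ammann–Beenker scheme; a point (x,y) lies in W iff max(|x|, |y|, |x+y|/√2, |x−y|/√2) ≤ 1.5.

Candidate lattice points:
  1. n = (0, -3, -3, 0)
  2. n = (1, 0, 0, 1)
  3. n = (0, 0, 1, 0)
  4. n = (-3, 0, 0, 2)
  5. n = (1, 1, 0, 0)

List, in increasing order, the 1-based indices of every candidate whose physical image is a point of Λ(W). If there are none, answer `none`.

3, 5

π⊥(n) = n₀ + n₁ζ³ + n₂ζ⁶ + n₃ζ⁹ where ζ = e^{iπ/4}.
candidate 1: n = (0, -3, -3, 0) → π⊥ ≈ (+2.1213, +0.8787); max(|x|,|y|,|x±y|/√2) = 2.1213 > 1.5 ⇒ ∉ W
candidate 2: n = (1, 0, 0, 1) → π⊥ ≈ (+1.7071, +0.7071); max(|x|,|y|,|x±y|/√2) = 1.7071 > 1.5 ⇒ ∉ W
candidate 3: n = (0, 0, 1, 0) → π⊥ ≈ (+0.0000, -1.0000); max(|x|,|y|,|x±y|/√2) = 1.0000 ≤ 1.5 ⇒ ∈ W
candidate 4: n = (-3, 0, 0, 2) → π⊥ ≈ (-1.5858, +1.4142); max(|x|,|y|,|x±y|/√2) = 2.1213 > 1.5 ⇒ ∉ W
candidate 5: n = (1, 1, 0, 0) → π⊥ ≈ (+0.2929, +0.7071); max(|x|,|y|,|x±y|/√2) = 0.7071 ≤ 1.5 ⇒ ∈ W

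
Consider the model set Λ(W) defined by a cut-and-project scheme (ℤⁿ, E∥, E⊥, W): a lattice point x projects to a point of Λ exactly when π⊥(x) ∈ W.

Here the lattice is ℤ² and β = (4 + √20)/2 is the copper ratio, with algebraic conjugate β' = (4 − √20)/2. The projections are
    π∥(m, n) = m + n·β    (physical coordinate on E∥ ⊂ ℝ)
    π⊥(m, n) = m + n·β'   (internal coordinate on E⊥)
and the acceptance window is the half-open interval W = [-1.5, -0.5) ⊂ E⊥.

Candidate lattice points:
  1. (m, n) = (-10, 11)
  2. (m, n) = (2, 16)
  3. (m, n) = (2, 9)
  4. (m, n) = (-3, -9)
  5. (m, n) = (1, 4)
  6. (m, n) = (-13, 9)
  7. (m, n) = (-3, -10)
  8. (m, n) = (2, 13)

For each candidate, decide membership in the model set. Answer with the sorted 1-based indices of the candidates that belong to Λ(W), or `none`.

Compute β' = (4−√20)/2 = -0.2361, so π⊥(m,n) = m -0.2361·n.
#1 (-10,11): internal coord -10 + (11)·β' = -12.5967; -12.5967 ∉ [-1.5, -0.5) → out
#2 (2,16): internal coord 2 + (16)·β' = -1.7771; -1.7771 ∉ [-1.5, -0.5) → out
#3 (2,9): internal coord 2 + (9)·β' = -0.1246; -0.1246 ∉ [-1.5, -0.5) → out
#4 (-3,-9): internal coord -3 + (-9)·β' = -0.8754; -0.8754 ∈ [-1.5, -0.5) → IN Λ
#5 (1,4): internal coord 1 + (4)·β' = +0.0557; +0.0557 ∉ [-1.5, -0.5) → out
#6 (-13,9): internal coord -13 + (9)·β' = -15.1246; -15.1246 ∉ [-1.5, -0.5) → out
#7 (-3,-10): internal coord -3 + (-10)·β' = -0.6393; -0.6393 ∈ [-1.5, -0.5) → IN Λ
#8 (2,13): internal coord 2 + (13)·β' = -1.0689; -1.0689 ∈ [-1.5, -0.5) → IN Λ

4, 7, 8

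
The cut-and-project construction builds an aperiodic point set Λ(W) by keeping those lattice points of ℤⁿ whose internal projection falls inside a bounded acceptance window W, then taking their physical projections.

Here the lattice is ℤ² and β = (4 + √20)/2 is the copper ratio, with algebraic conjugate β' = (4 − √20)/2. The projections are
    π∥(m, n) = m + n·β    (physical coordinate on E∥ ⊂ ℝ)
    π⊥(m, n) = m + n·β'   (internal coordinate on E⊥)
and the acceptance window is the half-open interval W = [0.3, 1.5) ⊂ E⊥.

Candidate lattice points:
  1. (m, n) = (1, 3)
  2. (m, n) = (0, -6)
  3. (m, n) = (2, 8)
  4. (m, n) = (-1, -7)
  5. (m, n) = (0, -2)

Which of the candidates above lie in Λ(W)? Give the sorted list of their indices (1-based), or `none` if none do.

2, 4, 5

Numerically β ≈ 4.23607 and β' = −1/β ≈ -0.23607.
candidate 1: (m,n)=(1,3) → π∥ = 1+3·β ≈ 13.70820, π⊥ = 1+3·β' ≈ 0.29180 ∉ [0.3, 1.5) ⇒ out
candidate 2: (m,n)=(0,-6) → π∥ = 0-6·β ≈ -25.41641, π⊥ = 0-6·β' ≈ 1.41641 ∈ [0.3, 1.5) ⇒ IN Λ
candidate 3: (m,n)=(2,8) → π∥ = 2+8·β ≈ 35.88854, π⊥ = 2+8·β' ≈ 0.11146 ∉ [0.3, 1.5) ⇒ out
candidate 4: (m,n)=(-1,-7) → π∥ = -1-7·β ≈ -30.65248, π⊥ = -1-7·β' ≈ 0.65248 ∈ [0.3, 1.5) ⇒ IN Λ
candidate 5: (m,n)=(0,-2) → π∥ = 0-2·β ≈ -8.47214, π⊥ = 0-2·β' ≈ 0.47214 ∈ [0.3, 1.5) ⇒ IN Λ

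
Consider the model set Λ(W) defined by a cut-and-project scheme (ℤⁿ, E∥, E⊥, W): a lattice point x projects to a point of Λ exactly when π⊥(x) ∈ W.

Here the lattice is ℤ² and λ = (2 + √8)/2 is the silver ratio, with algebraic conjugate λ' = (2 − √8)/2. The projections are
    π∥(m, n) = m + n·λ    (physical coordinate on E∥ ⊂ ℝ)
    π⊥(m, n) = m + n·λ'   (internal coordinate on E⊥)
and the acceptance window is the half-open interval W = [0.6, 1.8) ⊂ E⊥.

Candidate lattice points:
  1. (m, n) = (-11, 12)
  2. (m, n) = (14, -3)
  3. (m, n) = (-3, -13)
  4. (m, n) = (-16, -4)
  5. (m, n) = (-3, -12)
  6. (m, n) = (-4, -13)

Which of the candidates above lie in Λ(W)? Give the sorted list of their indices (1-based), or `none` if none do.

λ' = (2−√8)/2 ≈ -0.414214.
[1] lift (-11,12): star map gives -15.970563; window check 0.6 ≤ -15.970563 < 1.8 is false → out
[2] lift (14,-3): star map gives 15.242641; window check 0.6 ≤ 15.242641 < 1.8 is false → out
[3] lift (-3,-13): star map gives 2.384776; window check 0.6 ≤ 2.384776 < 1.8 is false → out
[4] lift (-16,-4): star map gives -14.343146; window check 0.6 ≤ -14.343146 < 1.8 is false → out
[5] lift (-3,-12): star map gives 1.970563; window check 0.6 ≤ 1.970563 < 1.8 is false → out
[6] lift (-4,-13): star map gives 1.384776; window check 0.6 ≤ 1.384776 < 1.8 is true → IN Λ

6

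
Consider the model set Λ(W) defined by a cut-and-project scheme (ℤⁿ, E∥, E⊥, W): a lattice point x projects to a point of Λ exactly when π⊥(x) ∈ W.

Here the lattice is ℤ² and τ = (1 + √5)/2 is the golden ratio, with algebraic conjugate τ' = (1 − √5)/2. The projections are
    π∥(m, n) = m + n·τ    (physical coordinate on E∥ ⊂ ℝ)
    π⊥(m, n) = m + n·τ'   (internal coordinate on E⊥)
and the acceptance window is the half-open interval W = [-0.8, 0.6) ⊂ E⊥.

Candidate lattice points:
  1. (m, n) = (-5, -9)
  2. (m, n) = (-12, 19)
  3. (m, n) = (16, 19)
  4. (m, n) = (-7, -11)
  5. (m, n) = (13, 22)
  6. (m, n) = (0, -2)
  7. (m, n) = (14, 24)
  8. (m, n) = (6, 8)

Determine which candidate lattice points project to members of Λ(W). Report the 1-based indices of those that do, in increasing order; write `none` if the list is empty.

1, 4, 5

Compute τ' = (1−√5)/2 = -0.6180, so π⊥(m,n) = m -0.6180·n.
candidate 1: (m,n)=(-5,-9) → π∥ = -5-9·τ ≈ -19.5623, π⊥ = -5-9·τ' ≈ 0.5623 ∈ [-0.8, 0.6) ⇒ IN Λ
candidate 2: (m,n)=(-12,19) → π∥ = -12+19·τ ≈ 18.7426, π⊥ = -12+19·τ' ≈ -23.7426 ∉ [-0.8, 0.6) ⇒ out
candidate 3: (m,n)=(16,19) → π∥ = 16+19·τ ≈ 46.7426, π⊥ = 16+19·τ' ≈ 4.2574 ∉ [-0.8, 0.6) ⇒ out
candidate 4: (m,n)=(-7,-11) → π∥ = -7-11·τ ≈ -24.7984, π⊥ = -7-11·τ' ≈ -0.2016 ∈ [-0.8, 0.6) ⇒ IN Λ
candidate 5: (m,n)=(13,22) → π∥ = 13+22·τ ≈ 48.5967, π⊥ = 13+22·τ' ≈ -0.5967 ∈ [-0.8, 0.6) ⇒ IN Λ
candidate 6: (m,n)=(0,-2) → π∥ = 0-2·τ ≈ -3.2361, π⊥ = 0-2·τ' ≈ 1.2361 ∉ [-0.8, 0.6) ⇒ out
candidate 7: (m,n)=(14,24) → π∥ = 14+24·τ ≈ 52.8328, π⊥ = 14+24·τ' ≈ -0.8328 ∉ [-0.8, 0.6) ⇒ out
candidate 8: (m,n)=(6,8) → π∥ = 6+8·τ ≈ 18.9443, π⊥ = 6+8·τ' ≈ 1.0557 ∉ [-0.8, 0.6) ⇒ out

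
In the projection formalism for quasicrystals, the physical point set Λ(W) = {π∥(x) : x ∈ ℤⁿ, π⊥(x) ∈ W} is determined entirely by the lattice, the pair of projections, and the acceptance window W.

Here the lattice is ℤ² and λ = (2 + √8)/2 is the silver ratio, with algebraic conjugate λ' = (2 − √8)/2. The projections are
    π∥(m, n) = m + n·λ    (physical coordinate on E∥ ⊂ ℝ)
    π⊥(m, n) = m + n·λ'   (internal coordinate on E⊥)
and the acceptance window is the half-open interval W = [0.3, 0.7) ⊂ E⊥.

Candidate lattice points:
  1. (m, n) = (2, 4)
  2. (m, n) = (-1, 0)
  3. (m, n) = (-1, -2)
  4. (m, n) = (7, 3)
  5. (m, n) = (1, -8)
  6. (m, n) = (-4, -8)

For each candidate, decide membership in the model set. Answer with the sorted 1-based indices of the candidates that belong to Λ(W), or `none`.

Compute λ' = (2−√8)/2 = -0.41421, so π⊥(m,n) = m -0.41421·n.
candidate 1: (m,n)=(2,4) → π∥ = 2+4·λ ≈ 11.65685, π⊥ = 2+4·λ' ≈ 0.34315 ∈ [0.3, 0.7) ⇒ IN Λ
candidate 2: (m,n)=(-1,0) → π∥ = -1+0·λ ≈ -1.00000, π⊥ = -1+0·λ' ≈ -1.00000 ∉ [0.3, 0.7) ⇒ out
candidate 3: (m,n)=(-1,-2) → π∥ = -1-2·λ ≈ -5.82843, π⊥ = -1-2·λ' ≈ -0.17157 ∉ [0.3, 0.7) ⇒ out
candidate 4: (m,n)=(7,3) → π∥ = 7+3·λ ≈ 14.24264, π⊥ = 7+3·λ' ≈ 5.75736 ∉ [0.3, 0.7) ⇒ out
candidate 5: (m,n)=(1,-8) → π∥ = 1-8·λ ≈ -18.31371, π⊥ = 1-8·λ' ≈ 4.31371 ∉ [0.3, 0.7) ⇒ out
candidate 6: (m,n)=(-4,-8) → π∥ = -4-8·λ ≈ -23.31371, π⊥ = -4-8·λ' ≈ -0.68629 ∉ [0.3, 0.7) ⇒ out

1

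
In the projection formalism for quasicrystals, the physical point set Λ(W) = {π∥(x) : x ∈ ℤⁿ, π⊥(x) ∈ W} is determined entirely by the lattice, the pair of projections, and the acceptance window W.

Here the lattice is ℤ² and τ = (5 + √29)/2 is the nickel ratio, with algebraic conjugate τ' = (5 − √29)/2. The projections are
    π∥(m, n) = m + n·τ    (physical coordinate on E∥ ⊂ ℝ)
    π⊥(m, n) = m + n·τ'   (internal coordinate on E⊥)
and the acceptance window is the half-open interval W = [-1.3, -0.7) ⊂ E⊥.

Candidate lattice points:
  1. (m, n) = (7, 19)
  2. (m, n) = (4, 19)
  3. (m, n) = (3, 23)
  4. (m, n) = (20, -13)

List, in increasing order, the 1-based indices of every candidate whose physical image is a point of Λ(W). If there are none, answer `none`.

Compute τ' = (5−√29)/2 = -0.1926, so π⊥(m,n) = m -0.1926·n.
#1 (7,19): internal coord 7 + (19)·τ' = +3.3409; +3.3409 ∉ [-1.3, -0.7) → out
#2 (4,19): internal coord 4 + (19)·τ' = +0.3409; +0.3409 ∉ [-1.3, -0.7) → out
#3 (3,23): internal coord 3 + (23)·τ' = -1.4294; -1.4294 ∉ [-1.3, -0.7) → out
#4 (20,-13): internal coord 20 + (-13)·τ' = +22.5036; +22.5036 ∉ [-1.3, -0.7) → out

none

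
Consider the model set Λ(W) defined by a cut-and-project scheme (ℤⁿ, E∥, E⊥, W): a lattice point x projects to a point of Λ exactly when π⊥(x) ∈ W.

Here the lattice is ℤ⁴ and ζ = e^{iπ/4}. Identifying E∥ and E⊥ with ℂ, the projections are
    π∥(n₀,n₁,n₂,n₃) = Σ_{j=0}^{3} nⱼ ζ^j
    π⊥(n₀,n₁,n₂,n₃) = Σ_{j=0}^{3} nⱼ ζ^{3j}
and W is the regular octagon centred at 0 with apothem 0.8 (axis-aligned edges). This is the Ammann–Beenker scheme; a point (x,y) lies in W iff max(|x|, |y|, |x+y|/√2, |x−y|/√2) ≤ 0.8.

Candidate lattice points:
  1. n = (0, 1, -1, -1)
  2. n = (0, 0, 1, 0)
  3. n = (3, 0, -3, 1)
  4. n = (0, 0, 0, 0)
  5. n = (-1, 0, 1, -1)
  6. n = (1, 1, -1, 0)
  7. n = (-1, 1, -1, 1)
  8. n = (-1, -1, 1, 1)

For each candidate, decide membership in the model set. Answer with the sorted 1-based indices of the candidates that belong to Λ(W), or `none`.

4

Internal map: ζ^{3j} for j=0..3 gives (1,0), (−√2/2,√2/2), (0,−1), (√2/2,√2/2).
#1 (0, 1, -1, -1): internal (-1.414214, 1.000000); octagon support 1.707107 vs apothem 0.8 → ∉ W
#2 (0, 0, 1, 0): internal (0.000000, -1.000000); octagon support 1.000000 vs apothem 0.8 → ∉ W
#3 (3, 0, -3, 1): internal (3.707107, 3.707107); octagon support 5.242641 vs apothem 0.8 → ∉ W
#4 (0, 0, 0, 0): internal (0.000000, 0.000000); octagon support 0.000000 vs apothem 0.8 → ∈ W
#5 (-1, 0, 1, -1): internal (-1.707107, -1.707107); octagon support 2.414214 vs apothem 0.8 → ∉ W
#6 (1, 1, -1, 0): internal (0.292893, 1.707107); octagon support 1.707107 vs apothem 0.8 → ∉ W
#7 (-1, 1, -1, 1): internal (-1.000000, 2.414214); octagon support 2.414214 vs apothem 0.8 → ∉ W
#8 (-1, -1, 1, 1): internal (0.414214, -1.000000); octagon support 1.000000 vs apothem 0.8 → ∉ W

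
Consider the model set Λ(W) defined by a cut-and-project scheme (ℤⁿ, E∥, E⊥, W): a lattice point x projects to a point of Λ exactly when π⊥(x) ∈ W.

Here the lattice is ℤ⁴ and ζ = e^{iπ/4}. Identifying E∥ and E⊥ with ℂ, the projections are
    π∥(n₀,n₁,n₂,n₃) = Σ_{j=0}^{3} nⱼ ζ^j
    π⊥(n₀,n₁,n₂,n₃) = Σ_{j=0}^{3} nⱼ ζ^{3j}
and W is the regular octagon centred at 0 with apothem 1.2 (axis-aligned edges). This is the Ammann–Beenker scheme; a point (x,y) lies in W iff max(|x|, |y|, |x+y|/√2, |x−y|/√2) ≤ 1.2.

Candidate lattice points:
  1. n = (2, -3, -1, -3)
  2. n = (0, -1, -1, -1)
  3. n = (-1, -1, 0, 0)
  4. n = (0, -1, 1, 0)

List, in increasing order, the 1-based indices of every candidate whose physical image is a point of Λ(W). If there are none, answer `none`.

2, 3

Internal map: ζ^{3j} for j=0..3 gives (1,0), (−√2/2,√2/2), (0,−1), (√2/2,√2/2).
candidate 1: n = (2, -3, -1, -3) → π⊥ ≈ (+2.00000, -3.24264); max(|x|,|y|,|x±y|/√2) = 3.70711 > 1.2 ⇒ ∉ W
candidate 2: n = (0, -1, -1, -1) → π⊥ ≈ (+0.00000, -0.41421); max(|x|,|y|,|x±y|/√2) = 0.41421 ≤ 1.2 ⇒ ∈ W
candidate 3: n = (-1, -1, 0, 0) → π⊥ ≈ (-0.29289, -0.70711); max(|x|,|y|,|x±y|/√2) = 0.70711 ≤ 1.2 ⇒ ∈ W
candidate 4: n = (0, -1, 1, 0) → π⊥ ≈ (+0.70711, -1.70711); max(|x|,|y|,|x±y|/√2) = 1.70711 > 1.2 ⇒ ∉ W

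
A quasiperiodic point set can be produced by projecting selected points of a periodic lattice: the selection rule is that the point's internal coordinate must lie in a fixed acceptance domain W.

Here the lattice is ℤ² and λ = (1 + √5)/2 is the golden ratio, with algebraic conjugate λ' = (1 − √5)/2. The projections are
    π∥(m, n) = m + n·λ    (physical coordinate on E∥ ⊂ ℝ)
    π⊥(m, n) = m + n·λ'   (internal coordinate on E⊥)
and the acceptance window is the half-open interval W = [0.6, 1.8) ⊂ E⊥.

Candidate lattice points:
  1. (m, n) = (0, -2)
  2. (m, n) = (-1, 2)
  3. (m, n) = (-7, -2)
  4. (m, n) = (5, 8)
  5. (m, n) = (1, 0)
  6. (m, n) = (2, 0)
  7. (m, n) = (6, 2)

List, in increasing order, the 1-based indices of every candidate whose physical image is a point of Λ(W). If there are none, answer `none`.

λ' = (1−√5)/2 ≈ -0.6180.
candidate 1: (m,n)=(0,-2) → π∥ = 0-2·λ ≈ -3.2361, π⊥ = 0-2·λ' ≈ 1.2361 ∈ [0.6, 1.8) ⇒ IN Λ
candidate 2: (m,n)=(-1,2) → π∥ = -1+2·λ ≈ 2.2361, π⊥ = -1+2·λ' ≈ -2.2361 ∉ [0.6, 1.8) ⇒ out
candidate 3: (m,n)=(-7,-2) → π∥ = -7-2·λ ≈ -10.2361, π⊥ = -7-2·λ' ≈ -5.7639 ∉ [0.6, 1.8) ⇒ out
candidate 4: (m,n)=(5,8) → π∥ = 5+8·λ ≈ 17.9443, π⊥ = 5+8·λ' ≈ 0.0557 ∉ [0.6, 1.8) ⇒ out
candidate 5: (m,n)=(1,0) → π∥ = 1+0·λ ≈ 1.0000, π⊥ = 1+0·λ' ≈ 1.0000 ∈ [0.6, 1.8) ⇒ IN Λ
candidate 6: (m,n)=(2,0) → π∥ = 2+0·λ ≈ 2.0000, π⊥ = 2+0·λ' ≈ 2.0000 ∉ [0.6, 1.8) ⇒ out
candidate 7: (m,n)=(6,2) → π∥ = 6+2·λ ≈ 9.2361, π⊥ = 6+2·λ' ≈ 4.7639 ∉ [0.6, 1.8) ⇒ out

1, 5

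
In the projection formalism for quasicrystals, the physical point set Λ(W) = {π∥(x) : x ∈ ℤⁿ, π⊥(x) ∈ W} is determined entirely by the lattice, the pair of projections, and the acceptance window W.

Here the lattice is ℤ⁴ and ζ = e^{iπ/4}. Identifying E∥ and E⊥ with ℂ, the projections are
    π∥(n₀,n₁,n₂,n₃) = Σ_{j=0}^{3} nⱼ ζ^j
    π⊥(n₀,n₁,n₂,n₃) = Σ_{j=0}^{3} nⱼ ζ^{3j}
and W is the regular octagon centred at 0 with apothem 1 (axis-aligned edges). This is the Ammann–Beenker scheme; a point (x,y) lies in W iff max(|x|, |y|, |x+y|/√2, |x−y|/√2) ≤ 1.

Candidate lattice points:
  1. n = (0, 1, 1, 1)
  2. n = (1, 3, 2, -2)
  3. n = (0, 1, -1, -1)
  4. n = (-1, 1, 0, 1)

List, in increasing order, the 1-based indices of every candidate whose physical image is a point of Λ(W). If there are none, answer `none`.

π⊥(n) = n₀ + n₁ζ³ + n₂ζ⁶ + n₃ζ⁹ where ζ = e^{iπ/4}.
candidate 1: n = (0, 1, 1, 1) → π⊥ ≈ (+0.00000, +0.41421); max(|x|,|y|,|x±y|/√2) = 0.41421 ≤ 1 ⇒ ∈ W
candidate 2: n = (1, 3, 2, -2) → π⊥ ≈ (-2.53553, -1.29289); max(|x|,|y|,|x±y|/√2) = 2.70711 > 1 ⇒ ∉ W
candidate 3: n = (0, 1, -1, -1) → π⊥ ≈ (-1.41421, +1.00000); max(|x|,|y|,|x±y|/√2) = 1.70711 > 1 ⇒ ∉ W
candidate 4: n = (-1, 1, 0, 1) → π⊥ ≈ (-1.00000, +1.41421); max(|x|,|y|,|x±y|/√2) = 1.70711 > 1 ⇒ ∉ W

1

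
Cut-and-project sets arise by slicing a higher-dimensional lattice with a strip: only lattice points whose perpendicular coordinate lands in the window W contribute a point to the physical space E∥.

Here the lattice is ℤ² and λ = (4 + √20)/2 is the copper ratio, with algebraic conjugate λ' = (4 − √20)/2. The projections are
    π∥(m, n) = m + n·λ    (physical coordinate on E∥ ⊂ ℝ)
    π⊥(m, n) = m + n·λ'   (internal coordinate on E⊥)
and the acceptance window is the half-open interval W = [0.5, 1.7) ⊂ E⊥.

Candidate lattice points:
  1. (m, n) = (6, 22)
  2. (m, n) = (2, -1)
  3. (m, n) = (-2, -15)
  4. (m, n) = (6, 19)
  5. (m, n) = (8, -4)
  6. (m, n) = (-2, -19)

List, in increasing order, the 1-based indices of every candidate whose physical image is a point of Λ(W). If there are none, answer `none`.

1, 3, 4

Compute λ' = (4−√20)/2 = -0.2361, so π⊥(m,n) = m -0.2361·n.
[1] lift (6,22): star map gives 0.8065; window check 0.5 ≤ 0.8065 < 1.7 is true → IN Λ
[2] lift (2,-1): star map gives 2.2361; window check 0.5 ≤ 2.2361 < 1.7 is false → out
[3] lift (-2,-15): star map gives 1.5410; window check 0.5 ≤ 1.5410 < 1.7 is true → IN Λ
[4] lift (6,19): star map gives 1.5147; window check 0.5 ≤ 1.5147 < 1.7 is true → IN Λ
[5] lift (8,-4): star map gives 8.9443; window check 0.5 ≤ 8.9443 < 1.7 is false → out
[6] lift (-2,-19): star map gives 2.4853; window check 0.5 ≤ 2.4853 < 1.7 is false → out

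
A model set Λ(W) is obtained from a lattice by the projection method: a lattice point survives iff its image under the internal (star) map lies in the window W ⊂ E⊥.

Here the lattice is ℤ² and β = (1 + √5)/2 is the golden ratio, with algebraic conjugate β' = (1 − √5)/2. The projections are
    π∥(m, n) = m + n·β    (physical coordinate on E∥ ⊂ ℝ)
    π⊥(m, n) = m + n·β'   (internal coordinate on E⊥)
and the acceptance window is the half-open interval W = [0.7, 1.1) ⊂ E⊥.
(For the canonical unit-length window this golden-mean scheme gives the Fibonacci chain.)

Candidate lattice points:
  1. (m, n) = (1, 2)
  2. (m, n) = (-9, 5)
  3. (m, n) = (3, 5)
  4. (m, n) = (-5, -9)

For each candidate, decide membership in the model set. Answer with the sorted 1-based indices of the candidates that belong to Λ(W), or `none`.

Numerically β ≈ 1.61803 and β' = −1/β ≈ -0.61803.
#1 (1,2): internal coord 1 + (2)·β' = -0.23607; -0.23607 ∉ [0.7, 1.1) → out
#2 (-9,5): internal coord -9 + (5)·β' = -12.09017; -12.09017 ∉ [0.7, 1.1) → out
#3 (3,5): internal coord 3 + (5)·β' = -0.09017; -0.09017 ∉ [0.7, 1.1) → out
#4 (-5,-9): internal coord -5 + (-9)·β' = +0.56231; +0.56231 ∉ [0.7, 1.1) → out

none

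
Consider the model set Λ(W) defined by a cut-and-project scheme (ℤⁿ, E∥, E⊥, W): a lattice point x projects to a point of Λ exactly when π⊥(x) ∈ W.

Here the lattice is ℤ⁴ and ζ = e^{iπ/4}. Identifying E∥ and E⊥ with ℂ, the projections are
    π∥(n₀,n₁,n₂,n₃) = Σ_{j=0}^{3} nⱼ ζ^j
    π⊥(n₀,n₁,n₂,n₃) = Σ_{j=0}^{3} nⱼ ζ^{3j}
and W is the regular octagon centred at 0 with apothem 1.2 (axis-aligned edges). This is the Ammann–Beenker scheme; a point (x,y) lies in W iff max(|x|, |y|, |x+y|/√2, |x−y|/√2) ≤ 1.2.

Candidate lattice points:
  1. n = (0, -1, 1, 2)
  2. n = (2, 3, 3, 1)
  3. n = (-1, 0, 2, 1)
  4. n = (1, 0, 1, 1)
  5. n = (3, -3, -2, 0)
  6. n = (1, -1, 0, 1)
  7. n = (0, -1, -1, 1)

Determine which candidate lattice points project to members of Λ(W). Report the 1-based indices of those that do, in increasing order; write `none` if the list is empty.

Internal map: ζ^{3j} for j=0..3 gives (1,0), (−√2/2,√2/2), (0,−1), (√2/2,√2/2).
candidate 1: n = (0, -1, 1, 2) → π⊥ ≈ (+2.12132, -0.29289); max(|x|,|y|,|x±y|/√2) = 2.12132 > 1.2 ⇒ ∉ W
candidate 2: n = (2, 3, 3, 1) → π⊥ ≈ (+0.58579, -0.17157); max(|x|,|y|,|x±y|/√2) = 0.58579 ≤ 1.2 ⇒ ∈ W
candidate 3: n = (-1, 0, 2, 1) → π⊥ ≈ (-0.29289, -1.29289); max(|x|,|y|,|x±y|/√2) = 1.29289 > 1.2 ⇒ ∉ W
candidate 4: n = (1, 0, 1, 1) → π⊥ ≈ (+1.70711, -0.29289); max(|x|,|y|,|x±y|/√2) = 1.70711 > 1.2 ⇒ ∉ W
candidate 5: n = (3, -3, -2, 0) → π⊥ ≈ (+5.12132, -0.12132); max(|x|,|y|,|x±y|/√2) = 5.12132 > 1.2 ⇒ ∉ W
candidate 6: n = (1, -1, 0, 1) → π⊥ ≈ (+2.41421, +0.00000); max(|x|,|y|,|x±y|/√2) = 2.41421 > 1.2 ⇒ ∉ W
candidate 7: n = (0, -1, -1, 1) → π⊥ ≈ (+1.41421, +1.00000); max(|x|,|y|,|x±y|/√2) = 1.70711 > 1.2 ⇒ ∉ W

2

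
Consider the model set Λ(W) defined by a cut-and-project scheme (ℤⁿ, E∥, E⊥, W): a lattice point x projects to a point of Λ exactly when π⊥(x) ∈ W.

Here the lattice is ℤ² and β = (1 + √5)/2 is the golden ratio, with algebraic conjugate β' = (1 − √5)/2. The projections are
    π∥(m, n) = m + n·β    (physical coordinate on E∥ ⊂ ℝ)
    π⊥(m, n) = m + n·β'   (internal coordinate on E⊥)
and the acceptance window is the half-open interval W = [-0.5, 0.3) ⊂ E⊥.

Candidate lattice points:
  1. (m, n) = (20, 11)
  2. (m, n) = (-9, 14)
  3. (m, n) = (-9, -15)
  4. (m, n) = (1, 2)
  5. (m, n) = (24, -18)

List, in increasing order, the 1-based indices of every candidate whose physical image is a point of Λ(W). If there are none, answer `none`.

β' = (1−√5)/2 ≈ -0.6180.
[1] lift (20,11): star map gives 13.2016; window check -0.5 ≤ 13.2016 < 0.3 is false → out
[2] lift (-9,14): star map gives -17.6525; window check -0.5 ≤ -17.6525 < 0.3 is false → out
[3] lift (-9,-15): star map gives 0.2705; window check -0.5 ≤ 0.2705 < 0.3 is true → IN Λ
[4] lift (1,2): star map gives -0.2361; window check -0.5 ≤ -0.2361 < 0.3 is true → IN Λ
[5] lift (24,-18): star map gives 35.1246; window check -0.5 ≤ 35.1246 < 0.3 is false → out

3, 4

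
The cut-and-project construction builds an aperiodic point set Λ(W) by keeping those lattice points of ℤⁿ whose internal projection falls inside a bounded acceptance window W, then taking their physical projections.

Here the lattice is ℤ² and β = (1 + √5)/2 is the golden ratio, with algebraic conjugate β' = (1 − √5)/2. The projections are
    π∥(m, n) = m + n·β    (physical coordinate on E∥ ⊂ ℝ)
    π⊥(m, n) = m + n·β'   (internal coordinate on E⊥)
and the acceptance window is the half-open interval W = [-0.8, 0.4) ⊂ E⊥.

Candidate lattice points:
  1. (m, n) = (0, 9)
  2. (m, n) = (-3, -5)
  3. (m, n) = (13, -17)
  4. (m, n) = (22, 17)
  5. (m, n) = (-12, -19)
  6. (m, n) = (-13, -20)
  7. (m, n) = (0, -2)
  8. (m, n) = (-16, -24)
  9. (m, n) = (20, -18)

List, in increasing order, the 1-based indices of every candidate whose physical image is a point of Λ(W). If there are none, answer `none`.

2, 5, 6

Numerically β ≈ 1.61803 and β' = −1/β ≈ -0.61803.
[1] lift (0,9): star map gives -5.56231; window check -0.8 ≤ -5.56231 < 0.4 is false → out
[2] lift (-3,-5): star map gives 0.09017; window check -0.8 ≤ 0.09017 < 0.4 is true → IN Λ
[3] lift (13,-17): star map gives 23.50658; window check -0.8 ≤ 23.50658 < 0.4 is false → out
[4] lift (22,17): star map gives 11.49342; window check -0.8 ≤ 11.49342 < 0.4 is false → out
[5] lift (-12,-19): star map gives -0.25735; window check -0.8 ≤ -0.25735 < 0.4 is true → IN Λ
[6] lift (-13,-20): star map gives -0.63932; window check -0.8 ≤ -0.63932 < 0.4 is true → IN Λ
[7] lift (0,-2): star map gives 1.23607; window check -0.8 ≤ 1.23607 < 0.4 is false → out
[8] lift (-16,-24): star map gives -1.16718; window check -0.8 ≤ -1.16718 < 0.4 is false → out
[9] lift (20,-18): star map gives 31.12461; window check -0.8 ≤ 31.12461 < 0.4 is false → out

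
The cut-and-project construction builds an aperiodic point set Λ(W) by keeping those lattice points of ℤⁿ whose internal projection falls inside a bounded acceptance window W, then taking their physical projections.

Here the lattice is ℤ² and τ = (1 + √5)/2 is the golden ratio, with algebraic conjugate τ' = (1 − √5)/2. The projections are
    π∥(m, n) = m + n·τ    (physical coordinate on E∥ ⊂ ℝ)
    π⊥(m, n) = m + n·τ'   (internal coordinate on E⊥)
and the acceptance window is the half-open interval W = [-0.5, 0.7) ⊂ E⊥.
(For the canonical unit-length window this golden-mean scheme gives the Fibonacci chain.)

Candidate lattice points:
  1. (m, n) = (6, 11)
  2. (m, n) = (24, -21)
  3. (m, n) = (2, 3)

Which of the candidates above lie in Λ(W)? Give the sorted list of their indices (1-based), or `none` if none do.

3

Numerically τ ≈ 1.61803 and τ' = −1/τ ≈ -0.61803.
[1] lift (6,11): star map gives -0.79837; window check -0.5 ≤ -0.79837 < 0.7 is false → out
[2] lift (24,-21): star map gives 36.97871; window check -0.5 ≤ 36.97871 < 0.7 is false → out
[3] lift (2,3): star map gives 0.14590; window check -0.5 ≤ 0.14590 < 0.7 is true → IN Λ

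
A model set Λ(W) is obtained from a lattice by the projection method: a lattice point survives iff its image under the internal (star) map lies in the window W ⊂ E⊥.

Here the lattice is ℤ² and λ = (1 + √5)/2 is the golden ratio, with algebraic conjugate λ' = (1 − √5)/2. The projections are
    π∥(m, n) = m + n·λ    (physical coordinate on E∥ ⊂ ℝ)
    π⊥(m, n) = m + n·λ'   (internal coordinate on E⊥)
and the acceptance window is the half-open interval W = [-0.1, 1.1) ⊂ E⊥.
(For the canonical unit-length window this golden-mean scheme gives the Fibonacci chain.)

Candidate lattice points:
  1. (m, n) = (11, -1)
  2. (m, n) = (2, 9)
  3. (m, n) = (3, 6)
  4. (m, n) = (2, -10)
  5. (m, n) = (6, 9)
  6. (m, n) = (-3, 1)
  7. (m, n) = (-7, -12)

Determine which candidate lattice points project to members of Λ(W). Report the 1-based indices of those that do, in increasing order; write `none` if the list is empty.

Compute λ' = (1−√5)/2 = -0.618034, so π⊥(m,n) = m -0.618034·n.
candidate 1: (m,n)=(11,-1) → π∥ = 11-1·λ ≈ 9.381966, π⊥ = 11-1·λ' ≈ 11.618034 ∉ [-0.1, 1.1) ⇒ out
candidate 2: (m,n)=(2,9) → π∥ = 2+9·λ ≈ 16.562306, π⊥ = 2+9·λ' ≈ -3.562306 ∉ [-0.1, 1.1) ⇒ out
candidate 3: (m,n)=(3,6) → π∥ = 3+6·λ ≈ 12.708204, π⊥ = 3+6·λ' ≈ -0.708204 ∉ [-0.1, 1.1) ⇒ out
candidate 4: (m,n)=(2,-10) → π∥ = 2-10·λ ≈ -14.180340, π⊥ = 2-10·λ' ≈ 8.180340 ∉ [-0.1, 1.1) ⇒ out
candidate 5: (m,n)=(6,9) → π∥ = 6+9·λ ≈ 20.562306, π⊥ = 6+9·λ' ≈ 0.437694 ∈ [-0.1, 1.1) ⇒ IN Λ
candidate 6: (m,n)=(-3,1) → π∥ = -3+1·λ ≈ -1.381966, π⊥ = -3+1·λ' ≈ -3.618034 ∉ [-0.1, 1.1) ⇒ out
candidate 7: (m,n)=(-7,-12) → π∥ = -7-12·λ ≈ -26.416408, π⊥ = -7-12·λ' ≈ 0.416408 ∈ [-0.1, 1.1) ⇒ IN Λ

5, 7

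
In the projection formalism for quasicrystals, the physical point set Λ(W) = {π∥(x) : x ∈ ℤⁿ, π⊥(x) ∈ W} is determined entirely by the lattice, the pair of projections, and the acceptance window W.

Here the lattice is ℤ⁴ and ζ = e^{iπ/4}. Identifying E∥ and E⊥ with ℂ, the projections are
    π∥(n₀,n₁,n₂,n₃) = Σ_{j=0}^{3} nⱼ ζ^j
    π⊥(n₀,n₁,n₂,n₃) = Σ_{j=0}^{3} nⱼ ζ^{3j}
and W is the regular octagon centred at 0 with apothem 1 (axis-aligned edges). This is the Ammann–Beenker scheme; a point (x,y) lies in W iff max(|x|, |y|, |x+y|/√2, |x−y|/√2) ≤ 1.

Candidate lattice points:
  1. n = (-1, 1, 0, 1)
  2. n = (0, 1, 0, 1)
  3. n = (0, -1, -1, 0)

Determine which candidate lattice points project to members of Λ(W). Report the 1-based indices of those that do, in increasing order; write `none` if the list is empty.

3

With ζ = e^{iπ/4} the internal vectors are ζ^0,ζ^3,ζ^6,ζ^9.
candidate 1: n = (-1, 1, 0, 1) → π⊥ ≈ (-1.000000, +1.414214); max(|x|,|y|,|x±y|/√2) = 1.707107 > 1 ⇒ ∉ W
candidate 2: n = (0, 1, 0, 1) → π⊥ ≈ (+0.000000, +1.414214); max(|x|,|y|,|x±y|/√2) = 1.414214 > 1 ⇒ ∉ W
candidate 3: n = (0, -1, -1, 0) → π⊥ ≈ (+0.707107, +0.292893); max(|x|,|y|,|x±y|/√2) = 0.707107 ≤ 1 ⇒ ∈ W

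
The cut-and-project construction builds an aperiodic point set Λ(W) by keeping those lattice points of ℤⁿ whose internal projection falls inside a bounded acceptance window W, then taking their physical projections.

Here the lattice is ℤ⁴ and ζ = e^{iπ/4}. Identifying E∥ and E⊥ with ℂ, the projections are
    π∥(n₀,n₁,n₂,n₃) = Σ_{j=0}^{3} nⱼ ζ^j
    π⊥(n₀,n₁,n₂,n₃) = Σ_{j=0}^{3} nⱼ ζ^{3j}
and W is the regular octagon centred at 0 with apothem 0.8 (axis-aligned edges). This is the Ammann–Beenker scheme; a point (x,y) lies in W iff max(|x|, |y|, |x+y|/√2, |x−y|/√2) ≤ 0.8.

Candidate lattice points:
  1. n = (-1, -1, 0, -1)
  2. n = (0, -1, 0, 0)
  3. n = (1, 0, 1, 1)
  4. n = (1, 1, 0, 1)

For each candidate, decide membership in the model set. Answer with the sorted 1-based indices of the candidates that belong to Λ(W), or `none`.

none

π⊥(n) = n₀ + n₁ζ³ + n₂ζ⁶ + n₃ζ⁹ where ζ = e^{iπ/4}.
candidate 1: n = (-1, -1, 0, -1) → π⊥ ≈ (-1.00000, -1.41421); max(|x|,|y|,|x±y|/√2) = 1.70711 > 0.8 ⇒ ∉ W
candidate 2: n = (0, -1, 0, 0) → π⊥ ≈ (+0.70711, -0.70711); max(|x|,|y|,|x±y|/√2) = 1.00000 > 0.8 ⇒ ∉ W
candidate 3: n = (1, 0, 1, 1) → π⊥ ≈ (+1.70711, -0.29289); max(|x|,|y|,|x±y|/√2) = 1.70711 > 0.8 ⇒ ∉ W
candidate 4: n = (1, 1, 0, 1) → π⊥ ≈ (+1.00000, +1.41421); max(|x|,|y|,|x±y|/√2) = 1.70711 > 0.8 ⇒ ∉ W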